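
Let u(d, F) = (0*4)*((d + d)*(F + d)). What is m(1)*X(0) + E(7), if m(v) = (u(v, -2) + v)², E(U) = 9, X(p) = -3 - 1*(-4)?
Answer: 10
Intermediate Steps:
X(p) = 1 (X(p) = -3 + 4 = 1)
u(d, F) = 0 (u(d, F) = 0*((2*d)*(F + d)) = 0*(2*d*(F + d)) = 0)
m(v) = v² (m(v) = (0 + v)² = v²)
m(1)*X(0) + E(7) = 1²*1 + 9 = 1*1 + 9 = 1 + 9 = 10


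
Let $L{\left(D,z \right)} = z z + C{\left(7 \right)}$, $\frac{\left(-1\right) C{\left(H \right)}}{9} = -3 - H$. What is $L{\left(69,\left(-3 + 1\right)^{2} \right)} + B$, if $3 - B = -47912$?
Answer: $48021$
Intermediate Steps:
$B = 47915$ ($B = 3 - -47912 = 3 + 47912 = 47915$)
$C{\left(H \right)} = 27 + 9 H$ ($C{\left(H \right)} = - 9 \left(-3 - H\right) = 27 + 9 H$)
$L{\left(D,z \right)} = 90 + z^{2}$ ($L{\left(D,z \right)} = z z + \left(27 + 9 \cdot 7\right) = z^{2} + \left(27 + 63\right) = z^{2} + 90 = 90 + z^{2}$)
$L{\left(69,\left(-3 + 1\right)^{2} \right)} + B = \left(90 + \left(\left(-3 + 1\right)^{2}\right)^{2}\right) + 47915 = \left(90 + \left(\left(-2\right)^{2}\right)^{2}\right) + 47915 = \left(90 + 4^{2}\right) + 47915 = \left(90 + 16\right) + 47915 = 106 + 47915 = 48021$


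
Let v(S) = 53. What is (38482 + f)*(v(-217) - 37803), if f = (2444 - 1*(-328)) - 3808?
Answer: -1413586500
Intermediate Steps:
f = -1036 (f = (2444 + 328) - 3808 = 2772 - 3808 = -1036)
(38482 + f)*(v(-217) - 37803) = (38482 - 1036)*(53 - 37803) = 37446*(-37750) = -1413586500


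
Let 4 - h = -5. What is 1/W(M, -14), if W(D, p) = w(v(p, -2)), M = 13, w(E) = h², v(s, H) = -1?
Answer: 1/81 ≈ 0.012346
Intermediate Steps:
h = 9 (h = 4 - 1*(-5) = 4 + 5 = 9)
w(E) = 81 (w(E) = 9² = 81)
W(D, p) = 81
1/W(M, -14) = 1/81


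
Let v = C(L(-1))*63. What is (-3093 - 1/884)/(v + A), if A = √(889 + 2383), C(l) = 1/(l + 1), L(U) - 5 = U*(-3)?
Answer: 19139491/2849132 - 2734213*√818/1424566 ≈ -48.177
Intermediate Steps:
L(U) = 5 - 3*U (L(U) = 5 + U*(-3) = 5 - 3*U)
C(l) = 1/(1 + l)
v = 7 (v = 63/(1 + (5 - 3*(-1))) = 63/(1 + (5 + 3)) = 63/(1 + 8) = 63/9 = (⅑)*63 = 7)
A = 2*√818 (A = √3272 = 2*√818 ≈ 57.201)
(-3093 - 1/884)/(v + A) = (-3093 - 1/884)/(7 + 2*√818) = -2734213/(884*(7 + 2*√818))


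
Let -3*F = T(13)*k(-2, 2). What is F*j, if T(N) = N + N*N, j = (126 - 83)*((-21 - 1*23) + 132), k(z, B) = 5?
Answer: -3443440/3 ≈ -1.1478e+6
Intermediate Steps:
j = 3784 (j = 43*((-21 - 23) + 132) = 43*(-44 + 132) = 43*88 = 3784)
T(N) = N + N²
F = -910/3 (F = -13*(1 + 13)*5/3 = -13*14*5/3 = -182*5/3 = -⅓*910 = -910/3 ≈ -303.33)
F*j = -910/3*3784 = -3443440/3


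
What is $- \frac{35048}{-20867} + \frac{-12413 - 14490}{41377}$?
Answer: $\frac{126970885}{123344837} \approx 1.0294$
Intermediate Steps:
$- \frac{35048}{-20867} + \frac{-12413 - 14490}{41377} = \left(-35048\right) \left(- \frac{1}{20867}\right) + \left(-12413 - 14490\right) \frac{1}{41377} = \frac{35048}{20867} - \frac{26903}{41377} = \frac{126970885}{123344837}$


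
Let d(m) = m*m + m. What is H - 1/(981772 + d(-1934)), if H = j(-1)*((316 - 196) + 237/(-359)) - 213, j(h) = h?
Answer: -563166346499/1694549646 ≈ -332.34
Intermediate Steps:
d(m) = m + m² (d(m) = m² + m = m + m²)
H = -119310/359 (H = -((316 - 196) + 237/(-359)) - 213 = -(120 + 237*(-1/359)) - 213 = -(120 - 237/359) - 213 = -1*42843/359 - 213 = -42843/359 - 213 = -119310/359 ≈ -332.34)
H - 1/(981772 + d(-1934)) = -119310/359 - 1/(981772 - 1934*(1 - 1934)) = -119310/359 - 1/(981772 - 1934*(-1933)) = -119310/359 - 1/(981772 + 3738422) = -119310/359 - 1/4720194 = -563166346499/1694549646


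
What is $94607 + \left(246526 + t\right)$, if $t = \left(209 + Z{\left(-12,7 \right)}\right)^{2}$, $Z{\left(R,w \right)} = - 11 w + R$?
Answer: $355533$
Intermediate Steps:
$Z{\left(R,w \right)} = R - 11 w$
$t = 14400$ ($t = \left(209 - 89\right)^{2} = 120^{2} = 14400$)
$94607 + \left(246526 + t\right) = 94607 + \left(246526 + 14400\right) = 94607 + 260926 = 355533$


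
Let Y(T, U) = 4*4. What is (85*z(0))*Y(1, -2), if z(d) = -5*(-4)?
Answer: 27200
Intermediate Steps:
Y(T, U) = 16
z(d) = 20
(85*z(0))*Y(1, -2) = (85*20)*16 = 1700*16 = 27200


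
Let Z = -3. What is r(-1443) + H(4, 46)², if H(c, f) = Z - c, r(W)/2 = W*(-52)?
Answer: 150121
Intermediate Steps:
r(W) = -104*W (r(W) = 2*(W*(-52)) = 2*(-52*W) = -104*W)
H(c, f) = -3 - c
r(-1443) + H(4, 46)² = -104*(-1443) + (-3 - 1*4)² = 150072 + (-3 - 4)² = 150072 + (-7)² = 150072 + 49 = 150121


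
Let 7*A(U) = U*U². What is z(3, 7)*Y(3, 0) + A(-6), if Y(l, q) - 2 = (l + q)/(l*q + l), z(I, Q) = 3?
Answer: -153/7 ≈ -21.857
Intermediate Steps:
A(U) = U³/7 (A(U) = (U*U²)/7 = U³/7)
Y(l, q) = 2 + (l + q)/(l + l*q) (Y(l, q) = 2 + (l + q)/(l*q + l) = 2 + (l + q)/(l + l*q))
z(3, 7)*Y(3, 0) + A(-6) = 3*((0 + 3*3 + 2*3*0)/(3*(1 + 0))) + (⅐)*(-6)³ = 3*((⅓)*(0 + 9 + 0)/1) + (⅐)*(-216) = 3*((⅓)*1*9) - 216/7 = 3*3 - 216/7 = 9 - 216/7 = -153/7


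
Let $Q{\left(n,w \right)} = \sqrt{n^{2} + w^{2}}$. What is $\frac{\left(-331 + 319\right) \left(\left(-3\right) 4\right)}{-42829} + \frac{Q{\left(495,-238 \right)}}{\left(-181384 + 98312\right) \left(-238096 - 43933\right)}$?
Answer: $- \frac{144}{42829} + \frac{\sqrt{301669}}{23428713088} \approx -0.0033622$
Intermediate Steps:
$\frac{\left(-331 + 319\right) \left(\left(-3\right) 4\right)}{-42829} + \frac{Q{\left(495,-238 \right)}}{\left(-181384 + 98312\right) \left(-238096 - 43933\right)} = \frac{\left(-331 + 319\right) \left(\left(-3\right) 4\right)}{-42829} + \frac{\sqrt{495^{2} + \left(-238\right)^{2}}}{\left(-181384 + 98312\right) \left(-238096 - 43933\right)} = \left(-12\right) \left(-12\right) \left(- \frac{1}{42829}\right) + \frac{\sqrt{245025 + 56644}}{\left(-83072\right) \left(-282029\right)} = 144 \left(- \frac{1}{42829}\right) + \frac{\sqrt{301669}}{23428713088} = - \frac{144}{42829} + \sqrt{301669} \cdot \frac{1}{23428713088} = - \frac{144}{42829} + \frac{\sqrt{301669}}{23428713088}$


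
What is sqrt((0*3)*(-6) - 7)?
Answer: I*sqrt(7) ≈ 2.6458*I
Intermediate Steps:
sqrt((0*3)*(-6) - 7) = sqrt(0*(-6) - 7) = sqrt(0 - 7) = sqrt(-7) = I*sqrt(7)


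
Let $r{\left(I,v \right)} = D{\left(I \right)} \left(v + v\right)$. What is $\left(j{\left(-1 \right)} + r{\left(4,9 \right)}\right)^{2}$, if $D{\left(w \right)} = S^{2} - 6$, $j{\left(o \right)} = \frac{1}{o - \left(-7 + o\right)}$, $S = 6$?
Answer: $\frac{14295961}{49} \approx 2.9175 \cdot 10^{5}$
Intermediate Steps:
$j{\left(o \right)} = \frac{1}{7}$
$D{\left(w \right)} = 30$ ($D{\left(w \right)} = 6^{2} - 6 = 36 - 6 = 30$)
$r{\left(I,v \right)} = 60 v$ ($r{\left(I,v \right)} = 30 \left(v + v\right) = 30 \cdot 2 v = 60 v$)
$\left(j{\left(-1 \right)} + r{\left(4,9 \right)}\right)^{2} = \left(\frac{1}{7} + 60 \cdot 9\right)^{2} = \left(\frac{1}{7} + 540\right)^{2} = \left(\frac{3781}{7}\right)^{2} = \frac{14295961}{49}$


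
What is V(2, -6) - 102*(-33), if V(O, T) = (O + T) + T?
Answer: 3356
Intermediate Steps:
V(O, T) = O + 2*T
V(2, -6) - 102*(-33) = (2 + 2*(-6)) - 102*(-33) = (2 - 12) + 3366 = -10 + 3366 = 3356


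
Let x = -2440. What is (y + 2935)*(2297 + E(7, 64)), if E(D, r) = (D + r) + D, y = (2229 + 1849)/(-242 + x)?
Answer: 9342765500/1341 ≈ 6.9670e+6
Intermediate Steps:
y = -2039/1341 (y = (2229 + 1849)/(-242 - 2440) = 4078/(-2682) = 4078*(-1/2682) = -2039/1341 ≈ -1.5205)
E(D, r) = r + 2*D
(y + 2935)*(2297 + E(7, 64)) = (-2039/1341 + 2935)*(2297 + (64 + 2*7)) = 3933796*(2297 + (64 + 14))/1341 = 3933796*(2297 + 78)/1341 = (3933796/1341)*2375 = 9342765500/1341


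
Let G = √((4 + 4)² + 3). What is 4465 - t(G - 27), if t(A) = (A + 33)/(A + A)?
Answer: 5911889/1324 + 33*√67/1324 ≈ 4465.4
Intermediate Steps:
G = √67 (G = √(8² + 3) = √(64 + 3) = √67 ≈ 8.1853)
t(A) = (33 + A)/(2*A) (t(A) = (33 + A)/((2*A)) = (33 + A)*(1/(2*A)) = (33 + A)/(2*A))
4465 - t(G - 27) = 4465 - (33 + (√67 - 27))/(2*(√67 - 27)) = 4465 - (33 + (-27 + √67))/(2*(-27 + √67)) = 4465 - (6 + √67)/(2*(-27 + √67))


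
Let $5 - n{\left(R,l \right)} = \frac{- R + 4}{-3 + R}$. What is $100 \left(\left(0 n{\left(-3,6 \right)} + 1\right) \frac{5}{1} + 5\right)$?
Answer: $1000$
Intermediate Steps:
$n{\left(R,l \right)} = 5 - \frac{4 - R}{-3 + R}$ ($n{\left(R,l \right)} = 5 - \frac{- R + 4}{-3 + R} = 5 - \frac{4 - R}{-3 + R}$)
$100 \left(\left(0 n{\left(-3,6 \right)} + 1\right) \frac{5}{1} + 5\right) = 100 \left(\left(0 \frac{-19 + 6 \left(-3\right)}{-3 - 3} + 1\right) \frac{5}{1} + 5\right) = 100 \left(\left(0 \frac{-19 - 18}{-6} + 1\right) 5 \cdot 1 + 5\right) = 100 \left(\left(0 \left(\left(- \frac{1}{6}\right) \left(-37\right)\right) + 1\right) 5 + 5\right) = 100 \left(\left(0 \cdot \frac{37}{6} + 1\right) 5 + 5\right) = 100 \left(\left(0 + 1\right) 5 + 5\right) = 100 \left(1 \cdot 5 + 5\right) = 100 \left(5 + 5\right) = 100 \cdot 10 = 1000$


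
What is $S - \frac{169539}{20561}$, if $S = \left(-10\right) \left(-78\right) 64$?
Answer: $\frac{1026235581}{20561} \approx 49912.0$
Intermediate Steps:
$S = 49920$ ($S = 780 \cdot 64 = 49920$)
$S - \frac{169539}{20561} = 49920 - \frac{169539}{20561} = \frac{1026235581}{20561}$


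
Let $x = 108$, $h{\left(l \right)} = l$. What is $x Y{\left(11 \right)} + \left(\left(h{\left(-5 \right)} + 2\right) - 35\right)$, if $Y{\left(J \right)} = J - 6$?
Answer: $502$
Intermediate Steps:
$Y{\left(J \right)} = -6 + J$
$x Y{\left(11 \right)} + \left(\left(h{\left(-5 \right)} + 2\right) - 35\right) = 108 \left(-6 + 11\right) + \left(\left(-5 + 2\right) - 35\right) = 108 \cdot 5 - 38 = 540 - 38 = 502$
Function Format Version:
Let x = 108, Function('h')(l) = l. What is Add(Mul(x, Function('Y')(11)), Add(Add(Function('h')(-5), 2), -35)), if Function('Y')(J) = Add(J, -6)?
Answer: 502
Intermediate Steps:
Function('Y')(J) = Add(-6, J)
Add(Mul(x, Function('Y')(11)), Add(Add(Function('h')(-5), 2), -35)) = Add(Mul(108, Add(-6, 11)), Add(Add(-5, 2), -35)) = Add(Mul(108, 5), Add(-3, -35)) = Add(540, -38) = 502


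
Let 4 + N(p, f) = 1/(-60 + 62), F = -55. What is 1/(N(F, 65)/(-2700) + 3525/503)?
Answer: 2716200/19038521 ≈ 0.14267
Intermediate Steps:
N(p, f) = -7/2 (N(p, f) = -4 + 1/(-60 + 62) = -4 + 1/2 = -4 + ½ = -7/2)
1/(N(F, 65)/(-2700) + 3525/503) = 1/(-7/2/(-2700) + 3525/503) = 1/(-7/2*(-1/2700) + 3525*(1/503)) = 1/(7/5400 + 3525/503) = 1/(19038521/2716200) = 2716200/19038521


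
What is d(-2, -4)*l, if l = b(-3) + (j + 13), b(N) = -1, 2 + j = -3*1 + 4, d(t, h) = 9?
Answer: 99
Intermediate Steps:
j = -1 (j = -2 + (-3*1 + 4) = -2 + (-3 + 4) = -2 + 1 = -1)
l = 11 (l = -1 + (-1 + 13) = -1 + 12 = 11)
d(-2, -4)*l = 9*11 = 99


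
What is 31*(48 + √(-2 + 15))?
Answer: 1488 + 31*√13 ≈ 1599.8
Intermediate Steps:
31*(48 + √(-2 + 15)) = 31*(48 + √13) = 1488 + 31*√13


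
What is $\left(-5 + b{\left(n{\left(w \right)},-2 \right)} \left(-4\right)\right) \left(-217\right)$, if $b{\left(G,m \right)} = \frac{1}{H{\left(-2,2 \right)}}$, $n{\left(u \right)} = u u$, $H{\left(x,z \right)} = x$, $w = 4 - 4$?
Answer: $651$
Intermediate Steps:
$w = 0$
$n{\left(u \right)} = u^{2}$
$b{\left(G,m \right)} = - \frac{1}{2}$ ($b{\left(G,m \right)} = \frac{1}{-2} = - \frac{1}{2}$)
$\left(-5 + b{\left(n{\left(w \right)},-2 \right)} \left(-4\right)\right) \left(-217\right) = \left(-5 - -2\right) \left(-217\right) = \left(-5 + 2\right) \left(-217\right) = \left(-3\right) \left(-217\right) = 651$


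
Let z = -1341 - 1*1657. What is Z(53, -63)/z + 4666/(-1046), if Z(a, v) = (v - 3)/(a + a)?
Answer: -370682443/83101562 ≈ -4.4606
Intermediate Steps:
z = -2998 (z = -1341 - 1657 = -2998)
Z(a, v) = (-3 + v)/(2*a) (Z(a, v) = (-3 + v)/((2*a)) = (-3 + v)*(1/(2*a)) = (-3 + v)/(2*a))
Z(53, -63)/z + 4666/(-1046) = ((½)*(-3 - 63)/53)/(-2998) + 4666/(-1046) = ((½)*(1/53)*(-66))*(-1/2998) + 4666*(-1/1046) = -33/53*(-1/2998) - 2333/523 = 33/158894 - 2333/523 = -370682443/83101562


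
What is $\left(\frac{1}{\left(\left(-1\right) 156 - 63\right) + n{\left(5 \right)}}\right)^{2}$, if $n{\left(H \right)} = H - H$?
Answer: $\frac{1}{47961} \approx 2.085 \cdot 10^{-5}$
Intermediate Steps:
$n{\left(H \right)} = 0$
$\left(\frac{1}{\left(\left(-1\right) 156 - 63\right) + n{\left(5 \right)}}\right)^{2} = \left(\frac{1}{\left(\left(-1\right) 156 - 63\right) + 0}\right)^{2} = \left(\frac{1}{\left(-156 - 63\right) + 0}\right)^{2} = \left(\frac{1}{-219 + 0}\right)^{2} = \left(\frac{1}{-219}\right)^{2} = \left(- \frac{1}{219}\right)^{2} = \frac{1}{47961}$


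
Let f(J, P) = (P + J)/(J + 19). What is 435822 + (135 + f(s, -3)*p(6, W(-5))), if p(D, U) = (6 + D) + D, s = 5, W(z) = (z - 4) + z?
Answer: 871917/2 ≈ 4.3596e+5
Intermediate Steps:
W(z) = -4 + 2*z (W(z) = (-4 + z) + z = -4 + 2*z)
f(J, P) = (J + P)/(19 + J)
p(D, U) = 6 + 2*D
435822 + (135 + f(s, -3)*p(6, W(-5))) = 435822 + (135 + ((5 - 3)/(19 + 5))*(6 + 2*6)) = 435822 + (135 + (2/24)*(6 + 12)) = 435822 + (135 + ((1/24)*2)*18) = 435822 + (135 + (1/12)*18) = 435822 + (135 + 3/2) = 435822 + 273/2 = 871917/2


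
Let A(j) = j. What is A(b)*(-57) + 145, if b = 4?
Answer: -83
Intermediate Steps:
A(b)*(-57) + 145 = 4*(-57) + 145 = -228 + 145 = -83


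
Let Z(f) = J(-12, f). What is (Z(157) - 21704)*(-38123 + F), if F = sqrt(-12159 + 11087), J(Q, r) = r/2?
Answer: 1648857873/2 - 86502*I*sqrt(67) ≈ 8.2443e+8 - 7.0805e+5*I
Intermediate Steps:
J(Q, r) = r/2 (J(Q, r) = r*(1/2) = r/2)
Z(f) = f/2
F = 4*I*sqrt(67) (F = sqrt(-1072) = 4*I*sqrt(67) ≈ 32.741*I)
(Z(157) - 21704)*(-38123 + F) = ((1/2)*157 - 21704)*(-38123 + 4*I*sqrt(67)) = (157/2 - 21704)*(-38123 + 4*I*sqrt(67)) = -43251*(-38123 + 4*I*sqrt(67))/2 = 1648857873/2 - 86502*I*sqrt(67)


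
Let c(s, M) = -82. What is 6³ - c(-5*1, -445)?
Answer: 298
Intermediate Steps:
6³ - c(-5*1, -445) = 6³ - 1*(-82) = 216 + 82 = 298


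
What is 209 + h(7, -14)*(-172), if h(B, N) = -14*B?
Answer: 17065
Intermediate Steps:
209 + h(7, -14)*(-172) = 209 - 14*7*(-172) = 209 - 98*(-172) = 209 + 16856 = 17065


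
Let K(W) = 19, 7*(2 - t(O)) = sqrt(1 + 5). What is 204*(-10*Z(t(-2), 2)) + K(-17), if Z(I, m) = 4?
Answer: -8141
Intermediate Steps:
t(O) = 2 - sqrt(6)/7 (t(O) = 2 - sqrt(1 + 5)/7 = 2 - sqrt(6)/7)
204*(-10*Z(t(-2), 2)) + K(-17) = 204*(-10*4) + 19 = 204*(-40) + 19 = -8160 + 19 = -8141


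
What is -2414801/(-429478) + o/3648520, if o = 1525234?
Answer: 44648604681/7391316380 ≈ 6.0407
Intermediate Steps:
-2414801/(-429478) + o/3648520 = -2414801/(-429478) + 1525234/3648520 = -2414801*(-1/429478) + 1525234*(1/3648520) = 2414801/429478 + 14389/34420 = 44648604681/7391316380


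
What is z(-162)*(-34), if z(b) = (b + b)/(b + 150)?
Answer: -918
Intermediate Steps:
z(b) = 2*b/(150 + b) (z(b) = (2*b)/(150 + b) = 2*b/(150 + b))
z(-162)*(-34) = (2*(-162)/(150 - 162))*(-34) = (2*(-162)/(-12))*(-34) = (2*(-162)*(-1/12))*(-34) = 27*(-34) = -918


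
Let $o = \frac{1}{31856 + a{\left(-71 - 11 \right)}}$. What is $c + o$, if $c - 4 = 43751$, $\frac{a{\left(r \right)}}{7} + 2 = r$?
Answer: $\frac{1368131341}{31268} \approx 43755.0$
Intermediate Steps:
$a{\left(r \right)} = -14 + 7 r$
$o = \frac{1}{31268}$ ($o = \frac{1}{31856 + \left(-14 + 7 \left(-71 - 11\right)\right)} = \frac{1}{31856 + \left(-14 + 7 \left(-82\right)\right)} = \frac{1}{31856 - 588} = \frac{1}{31268} \approx 3.1982 \cdot 10^{-5}$)
$c = 43755$ ($c = 4 + 43751 = 43755$)
$c + o = 43755 + \frac{1}{31268} = \frac{1368131341}{31268}$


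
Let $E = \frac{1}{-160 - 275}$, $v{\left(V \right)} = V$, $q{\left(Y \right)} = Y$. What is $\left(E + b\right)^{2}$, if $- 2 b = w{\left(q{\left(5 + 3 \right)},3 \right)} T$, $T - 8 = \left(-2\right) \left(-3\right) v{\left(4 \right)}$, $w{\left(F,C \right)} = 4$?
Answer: $\frac{775121281}{189225} \approx 4096.3$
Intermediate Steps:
$E = - \frac{1}{435}$ ($E = \frac{1}{-435} = - \frac{1}{435} \approx -0.0022989$)
$T = 32$ ($T = 8 + \left(-2\right) \left(-3\right) 4 = 8 + 6 \cdot 4 = 8 + 24 = 32$)
$b = -64$ ($b = - \frac{4 \cdot 32}{2} = \left(- \frac{1}{2}\right) 128 = -64$)
$\left(E + b\right)^{2} = \left(- \frac{1}{435} - 64\right)^{2} = \left(- \frac{27841}{435}\right)^{2} = \frac{775121281}{189225}$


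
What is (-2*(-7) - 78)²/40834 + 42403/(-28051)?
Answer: -808293603/572717267 ≈ -1.4113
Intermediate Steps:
(-2*(-7) - 78)²/40834 + 42403/(-28051) = (14 - 78)²*(1/40834) + 42403*(-1/28051) = (-64)²*(1/40834) - 42403/28051 = 4096*(1/40834) - 42403/28051 = 2048/20417 - 42403/28051 = -808293603/572717267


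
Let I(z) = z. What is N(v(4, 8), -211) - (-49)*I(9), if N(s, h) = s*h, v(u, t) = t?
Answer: -1247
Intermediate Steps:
N(s, h) = h*s
N(v(4, 8), -211) - (-49)*I(9) = -211*8 - (-49)*9 = -1688 - 1*(-441) = -1688 + 441 = -1247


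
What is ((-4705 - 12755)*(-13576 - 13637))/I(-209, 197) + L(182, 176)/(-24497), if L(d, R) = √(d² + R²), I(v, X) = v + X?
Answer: -39594915 - 10*√641/24497 ≈ -3.9595e+7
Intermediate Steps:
I(v, X) = X + v
L(d, R) = √(R² + d²)
((-4705 - 12755)*(-13576 - 13637))/I(-209, 197) + L(182, 176)/(-24497) = ((-4705 - 12755)*(-13576 - 13637))/(197 - 209) + √(176² + 182²)/(-24497) = -17460*(-27213)/(-12) + √(30976 + 33124)*(-1/24497) = 475138980*(-1/12) + √64100*(-1/24497) = -39594915 + (10*√641)*(-1/24497) = -39594915 - 10*√641/24497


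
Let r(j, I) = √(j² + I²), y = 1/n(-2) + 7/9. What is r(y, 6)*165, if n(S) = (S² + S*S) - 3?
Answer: 22*√18709/3 ≈ 1003.1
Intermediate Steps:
n(S) = -3 + 2*S² (n(S) = (S² + S²) - 3 = 2*S² - 3 = -3 + 2*S²)
y = 44/45 (y = 1/(-3 + 2*(-2)²) + 7/9 = 1/(-3 + 2*4) + 7*(⅑) = 1/(-3 + 8) + 7/9 = 1/5 + 7/9 = 1*(⅕) + 7/9 = ⅕ + 7/9 = 44/45 ≈ 0.97778)
r(j, I) = √(I² + j²)
r(y, 6)*165 = √(6² + (44/45)²)*165 = √(36 + 1936/2025)*165 = √(74836/2025)*165 = (2*√18709/45)*165 = 22*√18709/3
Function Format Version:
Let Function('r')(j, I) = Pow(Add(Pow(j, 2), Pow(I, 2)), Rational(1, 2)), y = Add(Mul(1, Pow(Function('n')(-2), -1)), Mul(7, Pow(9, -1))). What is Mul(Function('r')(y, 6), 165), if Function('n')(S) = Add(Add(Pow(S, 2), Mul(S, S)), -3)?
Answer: Mul(Rational(22, 3), Pow(18709, Rational(1, 2))) ≈ 1003.1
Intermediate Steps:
Function('n')(S) = Add(-3, Mul(2, Pow(S, 2))) (Function('n')(S) = Add(Add(Pow(S, 2), Pow(S, 2)), -3) = Add(Mul(2, Pow(S, 2)), -3) = Add(-3, Mul(2, Pow(S, 2))))
y = Rational(44, 45) (y = Add(Mul(1, Pow(Add(-3, Mul(2, Pow(-2, 2))), -1)), Mul(7, Pow(9, -1))) = Add(Mul(1, Pow(Add(-3, Mul(2, 4)), -1)), Mul(7, Rational(1, 9))) = Add(Mul(1, Pow(Add(-3, 8), -1)), Rational(7, 9)) = Add(Mul(1, Pow(5, -1)), Rational(7, 9)) = Add(Mul(1, Rational(1, 5)), Rational(7, 9)) = Add(Rational(1, 5), Rational(7, 9)) = Rational(44, 45) ≈ 0.97778)
Function('r')(j, I) = Pow(Add(Pow(I, 2), Pow(j, 2)), Rational(1, 2))
Mul(Function('r')(y, 6), 165) = Mul(Pow(Add(Pow(6, 2), Pow(Rational(44, 45), 2)), Rational(1, 2)), 165) = Mul(Pow(Add(36, Rational(1936, 2025)), Rational(1, 2)), 165) = Mul(Pow(Rational(74836, 2025), Rational(1, 2)), 165) = Mul(Mul(Rational(2, 45), Pow(18709, Rational(1, 2))), 165) = Mul(Rational(22, 3), Pow(18709, Rational(1, 2)))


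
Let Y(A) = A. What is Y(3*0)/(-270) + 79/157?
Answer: 79/157 ≈ 0.50318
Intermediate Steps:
Y(3*0)/(-270) + 79/157 = (3*0)/(-270) + 79/157 = 0*(-1/270) + 79*(1/157) = 0 + 79/157 = 79/157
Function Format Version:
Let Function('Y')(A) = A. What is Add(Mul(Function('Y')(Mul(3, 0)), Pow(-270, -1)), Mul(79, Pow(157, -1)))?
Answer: Rational(79, 157) ≈ 0.50318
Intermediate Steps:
Add(Mul(Function('Y')(Mul(3, 0)), Pow(-270, -1)), Mul(79, Pow(157, -1))) = Add(Mul(Mul(3, 0), Pow(-270, -1)), Mul(79, Pow(157, -1))) = Add(Mul(0, Rational(-1, 270)), Mul(79, Rational(1, 157))) = Add(0, Rational(79, 157)) = Rational(79, 157)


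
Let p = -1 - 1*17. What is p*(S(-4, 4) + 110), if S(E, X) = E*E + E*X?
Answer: -1980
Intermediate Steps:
S(E, X) = E**2 + E*X
p = -18 (p = -1 - 17 = -18)
p*(S(-4, 4) + 110) = -18*(-4*(-4 + 4) + 110) = -18*(-4*0 + 110) = -18*(0 + 110) = -18*110 = -1980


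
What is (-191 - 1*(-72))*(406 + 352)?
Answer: -90202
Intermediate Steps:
(-191 - 1*(-72))*(406 + 352) = (-191 + 72)*758 = -119*758 = -90202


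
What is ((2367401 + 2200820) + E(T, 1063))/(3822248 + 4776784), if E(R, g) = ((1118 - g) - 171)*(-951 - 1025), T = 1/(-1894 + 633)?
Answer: 4797437/8599032 ≈ 0.55790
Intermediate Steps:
T = -1/1261 (T = 1/(-1261) = -1/1261 ≈ -0.00079302)
E(R, g) = -1871272 + 1976*g (E(R, g) = (947 - g)*(-1976) = -1871272 + 1976*g)
((2367401 + 2200820) + E(T, 1063))/(3822248 + 4776784) = ((2367401 + 2200820) + (-1871272 + 1976*1063))/(3822248 + 4776784) = (4568221 + (-1871272 + 2100488))/8599032 = (4568221 + 229216)*(1/8599032) = 4797437*(1/8599032) = 4797437/8599032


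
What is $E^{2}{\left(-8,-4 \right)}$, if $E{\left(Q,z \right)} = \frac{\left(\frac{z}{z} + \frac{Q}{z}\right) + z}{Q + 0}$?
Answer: $\frac{1}{64} \approx 0.015625$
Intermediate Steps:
$E{\left(Q,z \right)} = \frac{1 + z + \frac{Q}{z}}{Q}$ ($E{\left(Q,z \right)} = \frac{\left(1 + \frac{Q}{z}\right) + z}{Q} = \frac{1 + z + \frac{Q}{z}}{Q}$)
$E^{2}{\left(-8,-4 \right)} = \left(\frac{-8 - 4 \left(1 - 4\right)}{\left(-8\right) \left(-4\right)}\right)^{2} = \left(\left(- \frac{1}{8}\right) \left(- \frac{1}{4}\right) \left(-8 - -12\right)\right)^{2} = \left(\left(- \frac{1}{8}\right) \left(- \frac{1}{4}\right) \left(-8 + 12\right)\right)^{2} = \left(\left(- \frac{1}{8}\right) \left(- \frac{1}{4}\right) 4\right)^{2} = \left(\frac{1}{8}\right)^{2} = \frac{1}{64}$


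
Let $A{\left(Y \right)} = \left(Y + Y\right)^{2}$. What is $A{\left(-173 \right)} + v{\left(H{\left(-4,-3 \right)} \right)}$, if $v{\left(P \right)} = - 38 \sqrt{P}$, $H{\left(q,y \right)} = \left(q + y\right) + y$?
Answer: $119716 - 38 i \sqrt{10} \approx 1.1972 \cdot 10^{5} - 120.17 i$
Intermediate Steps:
$H{\left(q,y \right)} = q + 2 y$
$A{\left(Y \right)} = 4 Y^{2}$ ($A{\left(Y \right)} = \left(2 Y\right)^{2} = 4 Y^{2}$)
$A{\left(-173 \right)} + v{\left(H{\left(-4,-3 \right)} \right)} = 4 \left(-173\right)^{2} - 38 \sqrt{-4 + 2 \left(-3\right)} = 4 \cdot 29929 - 38 \sqrt{-4 - 6} = 119716 - 38 \sqrt{-10} = 119716 - 38 i \sqrt{10}$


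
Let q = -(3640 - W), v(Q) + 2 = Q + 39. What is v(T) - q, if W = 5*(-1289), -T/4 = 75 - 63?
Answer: 10074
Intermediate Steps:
T = -48 (T = -4*(75 - 63) = -4*12 = -48)
W = -6445
v(Q) = 37 + Q (v(Q) = -2 + (Q + 39) = -2 + (39 + Q) = 37 + Q)
q = -10085 (q = -(3640 - 1*(-6445)) = -(3640 + 6445) = -1*10085 = -10085)
v(T) - q = (37 - 48) - 1*(-10085) = -11 + 10085 = 10074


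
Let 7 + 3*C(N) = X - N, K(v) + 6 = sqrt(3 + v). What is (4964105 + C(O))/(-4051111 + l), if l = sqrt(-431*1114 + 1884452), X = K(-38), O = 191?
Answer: -20109864895107/16411498930003 - 4964037*sqrt(1404318)/16411498930003 - 4051111*I*sqrt(35)/49234496790009 - I*sqrt(49151130)/49234496790009 ≈ -1.2257 - 4.8693e-7*I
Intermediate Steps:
K(v) = -6 + sqrt(3 + v)
X = -6 + I*sqrt(35) (X = -6 + sqrt(3 - 38) = -6 + sqrt(-35) = -6 + I*sqrt(35) ≈ -6.0 + 5.9161*I)
C(N) = -13/3 - N/3 + I*sqrt(35)/3 (C(N) = -7/3 + ((-6 + I*sqrt(35)) - N)/3 = -7/3 + (-6 - N + I*sqrt(35))/3 = -7/3 + (-2 - N/3 + I*sqrt(35)/3) = -13/3 - N/3 + I*sqrt(35)/3)
l = sqrt(1404318) (l = sqrt(-480134 + 1884452) = sqrt(1404318) ≈ 1185.0)
(4964105 + C(O))/(-4051111 + l) = (4964105 + (-13/3 - 1/3*191 + I*sqrt(35)/3))/(-4051111 + sqrt(1404318)) = (4964105 + (-13/3 - 191/3 + I*sqrt(35)/3))/(-4051111 + sqrt(1404318)) = (4964105 + (-68 + I*sqrt(35)/3))/(-4051111 + sqrt(1404318)) = (4964037 + I*sqrt(35)/3)/(-4051111 + sqrt(1404318))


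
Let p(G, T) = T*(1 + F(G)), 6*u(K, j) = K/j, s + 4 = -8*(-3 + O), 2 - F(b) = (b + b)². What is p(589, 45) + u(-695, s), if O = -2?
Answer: -13488260015/216 ≈ -6.2446e+7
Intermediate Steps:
F(b) = 2 - 4*b² (F(b) = 2 - (b + b)² = 2 - (2*b)² = 2 - 4*b²)
s = 36 (s = -4 - 8*(-3 - 2) = -4 - 8*(-5) = -4 + 40 = 36)
u(K, j) = K/(6*j) (u(K, j) = (K/j)/6 = K/(6*j))
p(G, T) = T*(3 - 4*G²) (p(G, T) = T*(1 + (2 - 4*G²)) = T*(3 - 4*G²))
p(589, 45) + u(-695, s) = 45*(3 - 4*589²) + (⅙)*(-695)/36 = 45*(3 - 4*346921) + (⅙)*(-695)*(1/36) = 45*(3 - 1387684) - 695/216 = 45*(-1387681) - 695/216 = -62445645 - 695/216 = -13488260015/216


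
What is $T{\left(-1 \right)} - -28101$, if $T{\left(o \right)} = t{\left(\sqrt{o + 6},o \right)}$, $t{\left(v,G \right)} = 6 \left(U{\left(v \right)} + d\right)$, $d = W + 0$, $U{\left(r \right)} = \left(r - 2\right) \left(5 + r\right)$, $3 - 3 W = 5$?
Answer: $28067 + 18 \sqrt{5} \approx 28107.0$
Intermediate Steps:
$W = - \frac{2}{3}$ ($W = 1 - \frac{5}{3} = - \frac{2}{3} \approx -0.66667$)
$U{\left(r \right)} = \left(-2 + r\right) \left(5 + r\right)$
$d = - \frac{2}{3}$ ($d = - \frac{2}{3} + 0 = - \frac{2}{3} \approx -0.66667$)
$t{\left(v,G \right)} = -64 + 6 v^{2} + 18 v$ ($t{\left(v,G \right)} = 6 \left(\left(-10 + v^{2} + 3 v\right) - \frac{2}{3}\right) = 6 \left(- \frac{32}{3} + v^{2} + 3 v\right) = -64 + 6 v^{2} + 18 v$)
$T{\left(o \right)} = -28 + 6 o + 18 \sqrt{6 + o}$ ($T{\left(o \right)} = -64 + 6 \left(\sqrt{o + 6}\right)^{2} + 18 \sqrt{o + 6} = -64 + 6 \left(\sqrt{6 + o}\right)^{2} + 18 \sqrt{6 + o} = -64 + 6 \left(6 + o\right) + 18 \sqrt{6 + o} = -64 + \left(36 + 6 o\right) + 18 \sqrt{6 + o} = -28 + 6 o + 18 \sqrt{6 + o}$)
$T{\left(-1 \right)} - -28101 = \left(-28 + 6 \left(-1\right) + 18 \sqrt{6 - 1}\right) - -28101 = \left(-28 - 6 + 18 \sqrt{5}\right) + 28101 = \left(-34 + 18 \sqrt{5}\right) + 28101 = 28067 + 18 \sqrt{5}$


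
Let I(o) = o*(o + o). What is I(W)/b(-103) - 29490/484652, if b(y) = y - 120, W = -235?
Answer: -26768194835/54038698 ≈ -495.35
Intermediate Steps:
b(y) = -120 + y
I(o) = 2*o² (I(o) = o*(2*o) = 2*o²)
I(W)/b(-103) - 29490/484652 = (2*(-235)²)/(-120 - 103) - 29490/484652 = (2*55225)/(-223) - 29490*1/484652 = 110450*(-1/223) - 14745/242326 = -110450/223 - 14745/242326 = -26768194835/54038698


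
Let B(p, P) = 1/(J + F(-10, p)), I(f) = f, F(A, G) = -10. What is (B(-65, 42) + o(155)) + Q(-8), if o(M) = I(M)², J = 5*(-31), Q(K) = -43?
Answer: 3957029/165 ≈ 23982.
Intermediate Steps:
J = -155
o(M) = M²
B(p, P) = -1/165 (B(p, P) = 1/(-155 - 10) = 1/(-165) = -1/165)
(B(-65, 42) + o(155)) + Q(-8) = (-1/165 + 155²) - 43 = (-1/165 + 24025) - 43 = 3964124/165 - 43 = 3957029/165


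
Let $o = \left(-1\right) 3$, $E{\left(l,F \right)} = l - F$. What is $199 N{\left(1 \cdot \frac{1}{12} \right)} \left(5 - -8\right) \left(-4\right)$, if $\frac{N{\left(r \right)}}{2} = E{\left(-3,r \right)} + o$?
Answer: $\frac{377702}{3} \approx 1.259 \cdot 10^{5}$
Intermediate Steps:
$o = -3$
$N{\left(r \right)} = -12 - 2 r$ ($N{\left(r \right)} = 2 \left(\left(-3 - r\right) - 3\right) = 2 \left(-6 - r\right) = -12 - 2 r$)
$199 N{\left(1 \cdot \frac{1}{12} \right)} \left(5 - -8\right) \left(-4\right) = 199 \left(-12 - 2 \cdot 1 \cdot \frac{1}{12}\right) \left(5 - -8\right) \left(-4\right) = 199 \left(-12 - 2 \cdot 1 \cdot \frac{1}{12}\right) \left(5 + 8\right) \left(-4\right) = 199 \left(-12 - \frac{1}{6}\right) 13 \left(-4\right) = 199 \left(-12 - \frac{1}{6}\right) \left(-52\right) = 199 \left(- \frac{73}{6}\right) \left(-52\right) = \left(- \frac{14527}{6}\right) \left(-52\right) = \frac{377702}{3}$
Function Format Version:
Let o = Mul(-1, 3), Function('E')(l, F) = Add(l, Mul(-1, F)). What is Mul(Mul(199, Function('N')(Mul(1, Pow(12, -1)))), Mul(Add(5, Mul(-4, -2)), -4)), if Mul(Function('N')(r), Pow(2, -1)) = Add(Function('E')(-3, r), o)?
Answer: Rational(377702, 3) ≈ 1.2590e+5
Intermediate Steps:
o = -3
Function('N')(r) = Add(-12, Mul(-2, r)) (Function('N')(r) = Mul(2, Add(Add(-3, Mul(-1, r)), -3)) = Mul(2, Add(-6, Mul(-1, r))) = Add(-12, Mul(-2, r)))
Mul(Mul(199, Function('N')(Mul(1, Pow(12, -1)))), Mul(Add(5, Mul(-4, -2)), -4)) = Mul(Mul(199, Add(-12, Mul(-2, Mul(1, Pow(12, -1))))), Mul(Add(5, Mul(-4, -2)), -4)) = Mul(Mul(199, Add(-12, Mul(-2, Mul(1, Rational(1, 12))))), Mul(Add(5, 8), -4)) = Mul(Mul(199, Add(-12, Mul(-2, Rational(1, 12)))), Mul(13, -4)) = Mul(Mul(199, Add(-12, Rational(-1, 6))), -52) = Mul(Mul(199, Rational(-73, 6)), -52) = Mul(Rational(-14527, 6), -52) = Rational(377702, 3)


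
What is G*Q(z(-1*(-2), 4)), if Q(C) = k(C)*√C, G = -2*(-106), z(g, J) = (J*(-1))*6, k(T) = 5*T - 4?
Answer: -52576*I*√6 ≈ -1.2878e+5*I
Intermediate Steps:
k(T) = -4 + 5*T
z(g, J) = -6*J (z(g, J) = -J*6 = -6*J)
G = 212
Q(C) = √C*(-4 + 5*C) (Q(C) = (-4 + 5*C)*√C = √C*(-4 + 5*C))
G*Q(z(-1*(-2), 4)) = 212*(√(-6*4)*(-4 + 5*(-6*4))) = 212*(√(-24)*(-4 + 5*(-24))) = 212*((2*I*√6)*(-4 - 120)) = 212*((2*I*√6)*(-124)) = 212*(-248*I*√6) = -52576*I*√6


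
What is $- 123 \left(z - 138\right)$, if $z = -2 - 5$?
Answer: $17835$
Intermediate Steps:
$z = -7$ ($z = -2 - 5 = -7$)
$- 123 \left(z - 138\right) = - 123 \left(-7 - 138\right) = \left(-123\right) \left(-145\right) = 17835$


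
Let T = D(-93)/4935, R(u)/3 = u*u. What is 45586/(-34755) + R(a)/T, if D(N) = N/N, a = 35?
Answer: 630320978789/34755 ≈ 1.8136e+7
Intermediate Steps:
D(N) = 1
R(u) = 3*u**2 (R(u) = 3*(u*u) = 3*u**2)
T = 1/4935 ≈ 0.00020263
45586/(-34755) + R(a)/T = 45586/(-34755) + (3*35**2)/(1/4935) = 45586*(-1/34755) + (3*1225)*4935 = -45586/34755 + 3675*4935 = -45586/34755 + 18136125 = 630320978789/34755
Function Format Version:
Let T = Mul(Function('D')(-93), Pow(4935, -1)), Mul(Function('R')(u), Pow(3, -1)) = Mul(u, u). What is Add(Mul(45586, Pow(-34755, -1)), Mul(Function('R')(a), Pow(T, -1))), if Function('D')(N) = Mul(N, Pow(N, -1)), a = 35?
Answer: Rational(630320978789, 34755) ≈ 1.8136e+7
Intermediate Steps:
Function('D')(N) = 1
Function('R')(u) = Mul(3, Pow(u, 2)) (Function('R')(u) = Mul(3, Mul(u, u)) = Mul(3, Pow(u, 2)))
T = Rational(1, 4935) (T = Mul(1, Pow(4935, -1)) = Mul(1, Rational(1, 4935)) = Rational(1, 4935) ≈ 0.00020263)
Add(Mul(45586, Pow(-34755, -1)), Mul(Function('R')(a), Pow(T, -1))) = Add(Mul(45586, Pow(-34755, -1)), Mul(Mul(3, Pow(35, 2)), Pow(Rational(1, 4935), -1))) = Add(Mul(45586, Rational(-1, 34755)), Mul(Mul(3, 1225), 4935)) = Add(Rational(-45586, 34755), Mul(3675, 4935)) = Add(Rational(-45586, 34755), 18136125) = Rational(630320978789, 34755)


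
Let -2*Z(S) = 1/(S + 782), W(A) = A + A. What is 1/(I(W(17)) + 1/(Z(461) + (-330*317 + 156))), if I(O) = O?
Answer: 259672645/8828867444 ≈ 0.029412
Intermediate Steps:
W(A) = 2*A
Z(S) = -1/(2*(782 + S)) (Z(S) = -1/(2*(S + 782)) = -1/(2*(782 + S)))
1/(I(W(17)) + 1/(Z(461) + (-330*317 + 156))) = 1/(2*17 + 1/(-1/(1564 + 2*461) + (-330*317 + 156))) = 1/(34 + 1/(-1/(1564 + 922) + (-104610 + 156))) = 1/(34 + 1/(-1/2486 - 104454)) = 1/(34 + 1/(-259672645/2486)) = 1/(34 - 2486/259672645) = 1/(8828867444/259672645) = 259672645/8828867444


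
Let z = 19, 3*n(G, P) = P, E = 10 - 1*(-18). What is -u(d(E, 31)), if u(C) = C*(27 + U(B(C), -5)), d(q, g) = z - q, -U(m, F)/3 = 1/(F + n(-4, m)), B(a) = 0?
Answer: 1242/5 ≈ 248.40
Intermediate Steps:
E = 28 (E = 10 + 18 = 28)
n(G, P) = P/3
U(m, F) = -3/(F + m/3)
d(q, g) = 19 - q
u(C) = 138*C/5 (u(C) = C*(27 - 9/(0 + 3*(-5))) = C*(27 - 9/(0 - 15)) = C*(27 - 9/(-15)) = C*(27 - 9*(-1/15)) = C*(27 + ⅗) = C*(138/5) = 138*C/5)
-u(d(E, 31)) = -138*(19 - 1*28)/5 = -138*(19 - 28)/5 = -138*(-9)/5 = -1*(-1242/5) = 1242/5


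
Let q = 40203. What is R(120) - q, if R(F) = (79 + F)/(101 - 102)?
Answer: -40402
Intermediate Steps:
R(F) = -79 - F (R(F) = (79 + F)/(-1) = (79 + F)*(-1) = -79 - F)
R(120) - q = (-79 - 1*120) - 1*40203 = (-79 - 120) - 40203 = -199 - 40203 = -40402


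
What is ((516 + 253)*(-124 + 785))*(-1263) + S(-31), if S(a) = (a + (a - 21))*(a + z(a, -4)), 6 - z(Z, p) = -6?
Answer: -641992690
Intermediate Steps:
z(Z, p) = 12 (z(Z, p) = 6 - 1*(-6) = 6 + 6 = 12)
S(a) = (-21 + 2*a)*(12 + a) (S(a) = (a + (a - 21))*(a + 12) = (a + (-21 + a))*(12 + a) = (-21 + 2*a)*(12 + a))
((516 + 253)*(-124 + 785))*(-1263) + S(-31) = ((516 + 253)*(-124 + 785))*(-1263) + (-252 + 2*(-31)**2 + 3*(-31)) = (769*661)*(-1263) + (-252 + 2*961 - 93) = 508309*(-1263) + (-252 + 1922 - 93) = -641994267 + 1577 = -641992690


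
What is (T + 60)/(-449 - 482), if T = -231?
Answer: 9/49 ≈ 0.18367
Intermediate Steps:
(T + 60)/(-449 - 482) = (-231 + 60)/(-449 - 482) = -171/(-931) = -171*(-1/931) = 9/49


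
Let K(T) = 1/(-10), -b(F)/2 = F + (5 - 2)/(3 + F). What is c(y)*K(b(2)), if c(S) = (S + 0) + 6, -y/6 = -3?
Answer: -12/5 ≈ -2.4000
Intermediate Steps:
y = 18 (y = -6*(-3) = 18)
c(S) = 6 + S (c(S) = S + 6 = 6 + S)
b(F) = -6/(3 + F) - 2*F (b(F) = -2*(F + (5 - 2)/(3 + F)) = -2*(F + 3/(3 + F)) = -6/(3 + F) - 2*F)
K(T) = -1/10
c(y)*K(b(2)) = (6 + 18)*(-1/10) = 24*(-1/10) = -12/5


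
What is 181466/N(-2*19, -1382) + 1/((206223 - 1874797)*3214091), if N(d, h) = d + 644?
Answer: 486596422240739219/1624973448898902 ≈ 299.45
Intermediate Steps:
N(d, h) = 644 + d
181466/N(-2*19, -1382) + 1/((206223 - 1874797)*3214091) = 181466/(644 - 2*19) + 1/((206223 - 1874797)*3214091) = 181466/(644 - 38) + (1/3214091)/(-1668574) = 181466/606 - 1/1668574*1/3214091 = 181466*(1/606) - 1/5362948676234 = 90733/303 - 1/5362948676234 = 486596422240739219/1624973448898902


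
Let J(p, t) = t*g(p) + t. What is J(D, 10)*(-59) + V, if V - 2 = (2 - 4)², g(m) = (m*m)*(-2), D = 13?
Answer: 198836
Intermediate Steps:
g(m) = -2*m² (g(m) = m²*(-2) = -2*m²)
J(p, t) = t - 2*t*p² (J(p, t) = t*(-2*p²) + t = -2*t*p² + t = t - 2*t*p²)
V = 6 (V = 2 + (2 - 4)² = 2 + (-2)² = 2 + 4 = 6)
J(D, 10)*(-59) + V = (10*(1 - 2*13²))*(-59) + 6 = (10*(1 - 2*169))*(-59) + 6 = (10*(1 - 338))*(-59) + 6 = (10*(-337))*(-59) + 6 = -3370*(-59) + 6 = 198830 + 6 = 198836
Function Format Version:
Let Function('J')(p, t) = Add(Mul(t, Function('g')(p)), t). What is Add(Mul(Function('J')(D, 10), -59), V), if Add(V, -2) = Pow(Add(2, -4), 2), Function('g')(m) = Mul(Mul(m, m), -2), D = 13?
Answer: 198836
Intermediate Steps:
Function('g')(m) = Mul(-2, Pow(m, 2)) (Function('g')(m) = Mul(Pow(m, 2), -2) = Mul(-2, Pow(m, 2)))
Function('J')(p, t) = Add(t, Mul(-2, t, Pow(p, 2))) (Function('J')(p, t) = Add(Mul(t, Mul(-2, Pow(p, 2))), t) = Add(Mul(-2, t, Pow(p, 2)), t) = Add(t, Mul(-2, t, Pow(p, 2))))
V = 6 (V = Add(2, Pow(Add(2, -4), 2)) = Add(2, Pow(-2, 2)) = Add(2, 4) = 6)
Add(Mul(Function('J')(D, 10), -59), V) = Add(Mul(Mul(10, Add(1, Mul(-2, Pow(13, 2)))), -59), 6) = Add(Mul(Mul(10, Add(1, Mul(-2, 169))), -59), 6) = Add(Mul(Mul(10, Add(1, -338)), -59), 6) = Add(Mul(Mul(10, -337), -59), 6) = Add(Mul(-3370, -59), 6) = Add(198830, 6) = 198836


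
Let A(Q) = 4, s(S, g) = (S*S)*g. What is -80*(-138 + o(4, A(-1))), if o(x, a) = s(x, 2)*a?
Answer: 800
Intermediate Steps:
s(S, g) = g*S² (s(S, g) = S²*g = g*S²)
o(x, a) = 2*a*x² (o(x, a) = (2*x²)*a = 2*a*x²)
-80*(-138 + o(4, A(-1))) = -80*(-138 + 2*4*4²) = -80*(-138 + 2*4*16) = -80*(-138 + 128) = -80*(-10) = 800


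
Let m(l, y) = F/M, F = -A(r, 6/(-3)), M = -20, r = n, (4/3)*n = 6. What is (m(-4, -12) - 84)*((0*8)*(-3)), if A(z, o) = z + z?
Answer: 0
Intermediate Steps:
n = 9/2 (n = (¾)*6 = 9/2 ≈ 4.5000)
r = 9/2 ≈ 4.5000
A(z, o) = 2*z
F = -9 (F = -2*9/2 = -1*9 = -9)
m(l, y) = 9/20 (m(l, y) = -9/(-20) = -9*(-1/20) = 9/20)
(m(-4, -12) - 84)*((0*8)*(-3)) = (9/20 - 84)*((0*8)*(-3)) = -0*(-3) = -1671/20*0 = 0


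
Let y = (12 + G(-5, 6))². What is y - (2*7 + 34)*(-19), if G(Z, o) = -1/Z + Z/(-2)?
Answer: 112809/100 ≈ 1128.1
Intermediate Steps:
G(Z, o) = -1/Z - Z/2 (G(Z, o) = -1/Z + Z*(-½) = -1/Z - Z/2)
y = 21609/100 (y = (12 + (-1/(-5) - ½*(-5)))² = (12 + (-1*(-⅕) + 5/2))² = (12 + (⅕ + 5/2))² = (12 + 27/10)² = (147/10)² = 21609/100 ≈ 216.09)
y - (2*7 + 34)*(-19) = 21609/100 - (2*7 + 34)*(-19) = 21609/100 - (14 + 34)*(-19) = 21609/100 - 48*(-19) = 21609/100 - 1*(-912) = 21609/100 + 912 = 112809/100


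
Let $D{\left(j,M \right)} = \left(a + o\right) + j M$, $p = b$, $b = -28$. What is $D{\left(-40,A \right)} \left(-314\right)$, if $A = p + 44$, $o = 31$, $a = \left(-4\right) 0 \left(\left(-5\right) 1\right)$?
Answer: $191226$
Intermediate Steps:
$p = -28$
$a = 0$ ($a = 0 \left(-5\right) = 0$)
$A = 16$ ($A = -28 + 44 = 16$)
$D{\left(j,M \right)} = 31 + M j$ ($D{\left(j,M \right)} = \left(0 + 31\right) + j M = 31 + M j$)
$D{\left(-40,A \right)} \left(-314\right) = \left(31 + 16 \left(-40\right)\right) \left(-314\right) = \left(31 - 640\right) \left(-314\right) = \left(-609\right) \left(-314\right) = 191226$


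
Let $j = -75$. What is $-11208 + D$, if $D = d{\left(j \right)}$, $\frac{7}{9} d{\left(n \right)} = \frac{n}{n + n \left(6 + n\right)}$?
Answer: $- \frac{5335017}{476} \approx -11208.0$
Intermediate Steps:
$d{\left(n \right)} = \frac{9 n}{7 \left(n + n \left(6 + n\right)\right)}$ ($d{\left(n \right)} = \frac{9 \frac{n}{n + n \left(6 + n\right)}}{7} = \frac{9 n}{7 \left(n + n \left(6 + n\right)\right)}$)
$D = - \frac{9}{476}$ ($D = \frac{9}{7 \left(7 - 75\right)} = \frac{9}{7 \left(-68\right)} = \frac{9}{7} \left(- \frac{1}{68}\right) = - \frac{9}{476} \approx -0.018908$)
$-11208 + D = -11208 - \frac{9}{476} = - \frac{5335017}{476}$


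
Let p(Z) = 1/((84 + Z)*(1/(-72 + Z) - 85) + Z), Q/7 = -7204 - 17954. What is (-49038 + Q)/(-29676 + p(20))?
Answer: 1986220368/261801673 ≈ 7.5867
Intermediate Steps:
Q = -176106 (Q = 7*(-7204 - 17954) = 7*(-25158) = -176106)
p(Z) = 1/(Z + (-85 + 1/(-72 + Z))*(84 + Z)) (p(Z) = 1/((84 + Z)*(-85 + 1/(-72 + Z)) + Z) = 1/((-85 + 1/(-72 + Z))*(84 + Z) + Z) = 1/(Z + (-85 + 1/(-72 + Z))*(84 + Z)))
(-49038 + Q)/(-29676 + p(20)) = (-49038 - 176106)/(-29676 + (72 - 1*20)/(-514164 + 84*20² + 1091*20)) = -225144/(-29676 + (72 - 20)/(-514164 + 84*400 + 21820)) = -225144/(-29676 + 52/(-514164 + 33600 + 21820)) = -225144/(-29676 + 52/(-458744)) = -225144/(-29676 - 1/458744*52) = -225144/(-29676 - 1/8822) = -225144/(-261801673/8822) = -225144*(-8822/261801673) = 1986220368/261801673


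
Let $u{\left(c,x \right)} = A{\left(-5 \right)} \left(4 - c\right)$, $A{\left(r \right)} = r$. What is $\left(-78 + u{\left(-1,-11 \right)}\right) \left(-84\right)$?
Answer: $8652$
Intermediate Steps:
$u{\left(c,x \right)} = -20 + 5 c$ ($u{\left(c,x \right)} = - 5 \left(4 - c\right) = -20 + 5 c$)
$\left(-78 + u{\left(-1,-11 \right)}\right) \left(-84\right) = \left(-78 + \left(-20 + 5 \left(-1\right)\right)\right) \left(-84\right) = \left(-78 - 25\right) \left(-84\right) = \left(-103\right) \left(-84\right) = 8652$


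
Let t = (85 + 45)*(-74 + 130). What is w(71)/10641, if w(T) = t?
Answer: 7280/10641 ≈ 0.68415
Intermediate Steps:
t = 7280 (t = 130*56 = 7280)
w(T) = 7280
w(71)/10641 = 7280/10641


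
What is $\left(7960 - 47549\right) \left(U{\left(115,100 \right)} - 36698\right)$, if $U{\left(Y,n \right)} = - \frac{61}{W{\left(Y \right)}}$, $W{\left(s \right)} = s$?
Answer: $\frac{167078683959}{115} \approx 1.4529 \cdot 10^{9}$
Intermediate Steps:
$U{\left(Y,n \right)} = - \frac{61}{Y}$
$\left(7960 - 47549\right) \left(U{\left(115,100 \right)} - 36698\right) = \left(7960 - 47549\right) \left(- \frac{61}{115} - 36698\right) = - 39589 \left(\left(-61\right) \frac{1}{115} - 36698\right) = - 39589 \left(- \frac{61}{115} - 36698\right) = \left(-39589\right) \left(- \frac{4220331}{115}\right) = \frac{167078683959}{115}$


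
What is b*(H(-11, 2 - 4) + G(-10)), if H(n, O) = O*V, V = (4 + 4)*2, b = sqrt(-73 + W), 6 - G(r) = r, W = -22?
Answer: -16*I*sqrt(95) ≈ -155.95*I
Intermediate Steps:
G(r) = 6 - r
b = I*sqrt(95) (b = sqrt(-73 - 22) = sqrt(-95) = I*sqrt(95) ≈ 9.7468*I)
V = 16 (V = 8*2 = 16)
H(n, O) = 16*O (H(n, O) = O*16 = 16*O)
b*(H(-11, 2 - 4) + G(-10)) = (I*sqrt(95))*(16*(2 - 4) + (6 - 1*(-10))) = (I*sqrt(95))*(16*(-2) + (6 + 10)) = (I*sqrt(95))*(-32 + 16) = (I*sqrt(95))*(-16) = -16*I*sqrt(95)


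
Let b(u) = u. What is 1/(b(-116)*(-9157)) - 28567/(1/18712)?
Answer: -567800861337247/1062212 ≈ -5.3455e+8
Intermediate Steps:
1/(b(-116)*(-9157)) - 28567/(1/18712) = 1/(-116*(-9157)) - 28567/(1/18712) = -1/116*(-1/9157) - 28567/1/18712 = 1/1062212 - 28567*18712 = 1/1062212 - 534545704 = -567800861337247/1062212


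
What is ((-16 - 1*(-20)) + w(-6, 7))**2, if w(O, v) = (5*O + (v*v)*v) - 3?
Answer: 98596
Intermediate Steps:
w(O, v) = -3 + v**3 + 5*O (w(O, v) = (5*O + v**2*v) - 3 = (5*O + v**3) - 3 = (v**3 + 5*O) - 3 = -3 + v**3 + 5*O)
((-16 - 1*(-20)) + w(-6, 7))**2 = ((-16 - 1*(-20)) + (-3 + 7**3 + 5*(-6)))**2 = ((-16 + 20) + (-3 + 343 - 30))**2 = (4 + 310)**2 = 314**2 = 98596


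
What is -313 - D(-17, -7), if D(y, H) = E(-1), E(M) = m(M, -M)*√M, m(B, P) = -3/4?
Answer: -313 + 3*I/4 ≈ -313.0 + 0.75*I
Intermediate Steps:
m(B, P) = -¾ (m(B, P) = -3*¼ = -¾)
E(M) = -3*√M/4
D(y, H) = -3*I/4
-313 - D(-17, -7) = -313 - (-3)*I/4 = -313 + 3*I/4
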